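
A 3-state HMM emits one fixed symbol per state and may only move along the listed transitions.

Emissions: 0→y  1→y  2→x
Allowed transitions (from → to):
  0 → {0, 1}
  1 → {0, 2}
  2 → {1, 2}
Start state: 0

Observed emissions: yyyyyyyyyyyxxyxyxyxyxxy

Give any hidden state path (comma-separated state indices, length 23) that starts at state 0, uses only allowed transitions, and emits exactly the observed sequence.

  0: obs=y cand={0,1} pick 0 [start]
  1: obs=y cand={0,1} pick 0 [0->0 ok]
  2: obs=y cand={0,1} pick 1 [0->1 ok]
  3: obs=y cand={0,1} pick 0 [1->0 ok]
  4: obs=y cand={0,1} pick 0 [0->0 ok]
  5: obs=y cand={0,1} pick 0 [0->0 ok]
  6: obs=y cand={0,1} pick 1 [0->1 ok]
  7: obs=y cand={0,1} pick 0 [1->0 ok]
  8: obs=y cand={0,1} pick 1 [0->1 ok]
  9: obs=y cand={0,1} pick 0 [1->0 ok]
  10: obs=y cand={0,1} pick 1 [0->1 ok]
  11: obs=x cand={2} pick 2 [1->2 ok]
  12: obs=x cand={2} pick 2 [2->2 ok]
  13: obs=y cand={0,1} pick 1 [2->1 ok]
  14: obs=x cand={2} pick 2 [1->2 ok]
  15: obs=y cand={0,1} pick 1 [2->1 ok]
  16: obs=x cand={2} pick 2 [1->2 ok]
  17: obs=y cand={0,1} pick 1 [2->1 ok]
  18: obs=x cand={2} pick 2 [1->2 ok]
  19: obs=y cand={0,1} pick 1 [2->1 ok]
  20: obs=x cand={2} pick 2 [1->2 ok]
  21: obs=x cand={2} pick 2 [2->2 ok]
  22: obs=y cand={0,1} pick 1 [2->1 ok]

0,0,1,0,0,0,1,0,1,0,1,2,2,1,2,1,2,1,2,1,2,2,1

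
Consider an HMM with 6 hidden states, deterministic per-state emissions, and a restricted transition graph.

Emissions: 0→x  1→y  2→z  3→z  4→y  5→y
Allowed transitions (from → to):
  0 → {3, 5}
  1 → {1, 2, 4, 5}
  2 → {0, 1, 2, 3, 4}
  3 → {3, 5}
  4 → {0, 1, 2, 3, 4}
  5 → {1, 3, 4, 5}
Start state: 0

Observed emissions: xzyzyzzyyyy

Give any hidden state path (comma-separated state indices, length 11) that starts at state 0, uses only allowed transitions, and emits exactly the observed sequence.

0,3,5,3,5,3,3,5,5,1,1

  [0] x  {0}  => 0  start
  [1] z  {2,3}  => 3  0->3 ok
  [2] y  {1,4,5}  => 5  3->5 ok
  [3] z  {2,3}  => 3  5->3 ok
  [4] y  {1,4,5}  => 5  3->5 ok
  [5] z  {2,3}  => 3  5->3 ok
  [6] z  {2,3}  => 3  3->3 ok
  [7] y  {1,4,5}  => 5  3->5 ok
  [8] y  {1,4,5}  => 5  5->5 ok
  [9] y  {1,4,5}  => 1  5->1 ok
  [10] y  {1,4,5}  => 1  1->1 ok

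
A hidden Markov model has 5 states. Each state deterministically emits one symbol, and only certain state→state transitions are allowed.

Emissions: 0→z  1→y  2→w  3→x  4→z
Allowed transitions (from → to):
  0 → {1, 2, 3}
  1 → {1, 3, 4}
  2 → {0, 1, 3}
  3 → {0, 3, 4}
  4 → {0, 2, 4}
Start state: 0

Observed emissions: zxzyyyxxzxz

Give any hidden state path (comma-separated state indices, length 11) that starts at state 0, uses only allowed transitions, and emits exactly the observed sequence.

0,3,0,1,1,1,3,3,0,3,4

  0: obs=z cand={0,4} pick 0 [start]
  1: obs=x cand={3} pick 3 [0->3 ok]
  2: obs=z cand={0,4} pick 0 [3->0 ok]
  3: obs=y cand={1} pick 1 [0->1 ok]
  4: obs=y cand={1} pick 1 [1->1 ok]
  5: obs=y cand={1} pick 1 [1->1 ok]
  6: obs=x cand={3} pick 3 [1->3 ok]
  7: obs=x cand={3} pick 3 [3->3 ok]
  8: obs=z cand={0,4} pick 0 [3->0 ok]
  9: obs=x cand={3} pick 3 [0->3 ok]
  10: obs=z cand={0,4} pick 4 [3->4 ok]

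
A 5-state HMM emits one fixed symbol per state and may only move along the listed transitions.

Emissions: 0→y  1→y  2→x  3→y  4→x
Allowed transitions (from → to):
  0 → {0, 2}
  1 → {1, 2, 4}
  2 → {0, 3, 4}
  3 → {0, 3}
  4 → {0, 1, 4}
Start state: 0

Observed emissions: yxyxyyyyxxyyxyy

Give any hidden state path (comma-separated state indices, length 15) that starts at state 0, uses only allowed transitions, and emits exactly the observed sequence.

0,2,0,2,3,0,0,0,2,4,1,1,4,0,0

  t0 'y' -> {0,1,3}, take 0 (start)
  t1 'x' -> {2,4}, take 2 (0->2 ok)
  t2 'y' -> {0,1,3}, take 0 (2->0 ok)
  t3 'x' -> {2,4}, take 2 (0->2 ok)
  t4 'y' -> {0,1,3}, take 3 (2->3 ok)
  t5 'y' -> {0,1,3}, take 0 (3->0 ok)
  t6 'y' -> {0,1,3}, take 0 (0->0 ok)
  t7 'y' -> {0,1,3}, take 0 (0->0 ok)
  t8 'x' -> {2,4}, take 2 (0->2 ok)
  t9 'x' -> {2,4}, take 4 (2->4 ok)
  t10 'y' -> {0,1,3}, take 1 (4->1 ok)
  t11 'y' -> {0,1,3}, take 1 (1->1 ok)
  t12 'x' -> {2,4}, take 4 (1->4 ok)
  t13 'y' -> {0,1,3}, take 0 (4->0 ok)
  t14 'y' -> {0,1,3}, take 0 (0->0 ok)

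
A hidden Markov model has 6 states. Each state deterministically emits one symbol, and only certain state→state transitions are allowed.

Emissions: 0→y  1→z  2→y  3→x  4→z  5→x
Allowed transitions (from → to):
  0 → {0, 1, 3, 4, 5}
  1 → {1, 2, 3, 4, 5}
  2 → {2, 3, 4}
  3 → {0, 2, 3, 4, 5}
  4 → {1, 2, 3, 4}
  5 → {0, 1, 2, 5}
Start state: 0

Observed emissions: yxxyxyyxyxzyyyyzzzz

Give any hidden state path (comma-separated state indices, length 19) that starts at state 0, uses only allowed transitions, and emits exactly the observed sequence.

  0: obs=y cand={0,2} pick 0 [start]
  1: obs=x cand={3,5} pick 5 [0->5 ok]
  2: obs=x cand={3,5} pick 5 [5->5 ok]
  3: obs=y cand={0,2} pick 2 [5->2 ok]
  4: obs=x cand={3,5} pick 3 [2->3 ok]
  5: obs=y cand={0,2} pick 0 [3->0 ok]
  6: obs=y cand={0,2} pick 0 [0->0 ok]
  7: obs=x cand={3,5} pick 5 [0->5 ok]
  8: obs=y cand={0,2} pick 2 [5->2 ok]
  9: obs=x cand={3,5} pick 3 [2->3 ok]
  10: obs=z cand={1,4} pick 4 [3->4 ok]
  11: obs=y cand={0,2} pick 2 [4->2 ok]
  12: obs=y cand={0,2} pick 2 [2->2 ok]
  13: obs=y cand={0,2} pick 2 [2->2 ok]
  14: obs=y cand={0,2} pick 2 [2->2 ok]
  15: obs=z cand={1,4} pick 4 [2->4 ok]
  16: obs=z cand={1,4} pick 4 [4->4 ok]
  17: obs=z cand={1,4} pick 1 [4->1 ok]
  18: obs=z cand={1,4} pick 1 [1->1 ok]

0,5,5,2,3,0,0,5,2,3,4,2,2,2,2,4,4,1,1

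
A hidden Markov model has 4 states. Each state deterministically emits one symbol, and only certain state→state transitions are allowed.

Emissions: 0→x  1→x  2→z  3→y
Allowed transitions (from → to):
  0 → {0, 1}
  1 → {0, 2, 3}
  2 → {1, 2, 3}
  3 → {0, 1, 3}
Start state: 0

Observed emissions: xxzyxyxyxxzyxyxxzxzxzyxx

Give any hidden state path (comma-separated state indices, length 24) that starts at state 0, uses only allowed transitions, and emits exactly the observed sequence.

0,1,2,3,1,3,1,3,0,1,2,3,1,3,0,1,2,1,2,1,2,3,0,0

  pos 0: x in {0,1}, choose 0; start
  pos 1: x in {0,1}, choose 1; 0->1 ok
  pos 2: z in {2}, choose 2; 1->2 ok
  pos 3: y in {3}, choose 3; 2->3 ok
  pos 4: x in {0,1}, choose 1; 3->1 ok
  pos 5: y in {3}, choose 3; 1->3 ok
  pos 6: x in {0,1}, choose 1; 3->1 ok
  pos 7: y in {3}, choose 3; 1->3 ok
  pos 8: x in {0,1}, choose 0; 3->0 ok
  pos 9: x in {0,1}, choose 1; 0->1 ok
  pos 10: z in {2}, choose 2; 1->2 ok
  pos 11: y in {3}, choose 3; 2->3 ok
  pos 12: x in {0,1}, choose 1; 3->1 ok
  pos 13: y in {3}, choose 3; 1->3 ok
  pos 14: x in {0,1}, choose 0; 3->0 ok
  pos 15: x in {0,1}, choose 1; 0->1 ok
  pos 16: z in {2}, choose 2; 1->2 ok
  pos 17: x in {0,1}, choose 1; 2->1 ok
  pos 18: z in {2}, choose 2; 1->2 ok
  pos 19: x in {0,1}, choose 1; 2->1 ok
  pos 20: z in {2}, choose 2; 1->2 ok
  pos 21: y in {3}, choose 3; 2->3 ok
  pos 22: x in {0,1}, choose 0; 3->0 ok
  pos 23: x in {0,1}, choose 0; 0->0 ok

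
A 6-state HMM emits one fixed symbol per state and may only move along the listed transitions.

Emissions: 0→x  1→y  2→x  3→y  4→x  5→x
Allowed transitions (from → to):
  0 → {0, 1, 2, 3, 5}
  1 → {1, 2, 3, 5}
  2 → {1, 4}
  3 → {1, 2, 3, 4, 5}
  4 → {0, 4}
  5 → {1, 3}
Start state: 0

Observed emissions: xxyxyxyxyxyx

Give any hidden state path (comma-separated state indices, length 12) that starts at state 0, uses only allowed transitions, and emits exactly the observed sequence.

  pos 0: x in {0,2,4,5}, choose 0; start
  pos 1: x in {0,2,4,5}, choose 5; 0->5 ok
  pos 2: y in {1,3}, choose 3; 5->3 ok
  pos 3: x in {0,2,4,5}, choose 2; 3->2 ok
  pos 4: y in {1,3}, choose 1; 2->1 ok
  pos 5: x in {0,2,4,5}, choose 5; 1->5 ok
  pos 6: y in {1,3}, choose 1; 5->1 ok
  pos 7: x in {0,2,4,5}, choose 2; 1->2 ok
  pos 8: y in {1,3}, choose 1; 2->1 ok
  pos 9: x in {0,2,4,5}, choose 5; 1->5 ok
  pos 10: y in {1,3}, choose 3; 5->3 ok
  pos 11: x in {0,2,4,5}, choose 5; 3->5 ok

0,5,3,2,1,5,1,2,1,5,3,5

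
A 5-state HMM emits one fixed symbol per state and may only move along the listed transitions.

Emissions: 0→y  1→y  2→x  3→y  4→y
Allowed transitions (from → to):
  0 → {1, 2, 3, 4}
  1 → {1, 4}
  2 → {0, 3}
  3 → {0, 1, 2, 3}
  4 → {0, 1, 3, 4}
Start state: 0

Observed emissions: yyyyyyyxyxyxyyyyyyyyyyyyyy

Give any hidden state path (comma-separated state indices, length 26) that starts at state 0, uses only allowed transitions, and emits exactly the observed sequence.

0,4,3,3,3,3,0,2,3,2,3,2,3,3,1,4,0,4,4,4,1,1,1,4,1,4

  0: obs=y cand={0,1,3,4} pick 0 [start]
  1: obs=y cand={0,1,3,4} pick 4 [0->4 ok]
  2: obs=y cand={0,1,3,4} pick 3 [4->3 ok]
  3: obs=y cand={0,1,3,4} pick 3 [3->3 ok]
  4: obs=y cand={0,1,3,4} pick 3 [3->3 ok]
  5: obs=y cand={0,1,3,4} pick 3 [3->3 ok]
  6: obs=y cand={0,1,3,4} pick 0 [3->0 ok]
  7: obs=x cand={2} pick 2 [0->2 ok]
  8: obs=y cand={0,1,3,4} pick 3 [2->3 ok]
  9: obs=x cand={2} pick 2 [3->2 ok]
  10: obs=y cand={0,1,3,4} pick 3 [2->3 ok]
  11: obs=x cand={2} pick 2 [3->2 ok]
  12: obs=y cand={0,1,3,4} pick 3 [2->3 ok]
  13: obs=y cand={0,1,3,4} pick 3 [3->3 ok]
  14: obs=y cand={0,1,3,4} pick 1 [3->1 ok]
  15: obs=y cand={0,1,3,4} pick 4 [1->4 ok]
  16: obs=y cand={0,1,3,4} pick 0 [4->0 ok]
  17: obs=y cand={0,1,3,4} pick 4 [0->4 ok]
  18: obs=y cand={0,1,3,4} pick 4 [4->4 ok]
  19: obs=y cand={0,1,3,4} pick 4 [4->4 ok]
  20: obs=y cand={0,1,3,4} pick 1 [4->1 ok]
  21: obs=y cand={0,1,3,4} pick 1 [1->1 ok]
  22: obs=y cand={0,1,3,4} pick 1 [1->1 ok]
  23: obs=y cand={0,1,3,4} pick 4 [1->4 ok]
  24: obs=y cand={0,1,3,4} pick 1 [4->1 ok]
  25: obs=y cand={0,1,3,4} pick 4 [1->4 ok]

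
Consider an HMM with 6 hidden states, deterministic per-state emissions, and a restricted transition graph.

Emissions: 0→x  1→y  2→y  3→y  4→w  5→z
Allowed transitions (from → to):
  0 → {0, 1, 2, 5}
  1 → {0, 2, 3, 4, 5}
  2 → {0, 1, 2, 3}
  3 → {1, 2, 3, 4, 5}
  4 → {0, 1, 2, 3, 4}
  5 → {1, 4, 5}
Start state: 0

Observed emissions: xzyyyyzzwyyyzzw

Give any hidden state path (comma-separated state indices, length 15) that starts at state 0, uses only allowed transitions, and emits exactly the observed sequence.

  t0 'x' -> {0}, take 0 (start)
  t1 'z' -> {5}, take 5 (0->5 ok)
  t2 'y' -> {1,2,3}, take 1 (5->1 ok)
  t3 'y' -> {1,2,3}, take 3 (1->3 ok)
  t4 'y' -> {1,2,3}, take 3 (3->3 ok)
  t5 'y' -> {1,2,3}, take 3 (3->3 ok)
  t6 'z' -> {5}, take 5 (3->5 ok)
  t7 'z' -> {5}, take 5 (5->5 ok)
  t8 'w' -> {4}, take 4 (5->4 ok)
  t9 'y' -> {1,2,3}, take 1 (4->1 ok)
  t10 'y' -> {1,2,3}, take 2 (1->2 ok)
  t11 'y' -> {1,2,3}, take 1 (2->1 ok)
  t12 'z' -> {5}, take 5 (1->5 ok)
  t13 'z' -> {5}, take 5 (5->5 ok)
  t14 'w' -> {4}, take 4 (5->4 ok)

0,5,1,3,3,3,5,5,4,1,2,1,5,5,4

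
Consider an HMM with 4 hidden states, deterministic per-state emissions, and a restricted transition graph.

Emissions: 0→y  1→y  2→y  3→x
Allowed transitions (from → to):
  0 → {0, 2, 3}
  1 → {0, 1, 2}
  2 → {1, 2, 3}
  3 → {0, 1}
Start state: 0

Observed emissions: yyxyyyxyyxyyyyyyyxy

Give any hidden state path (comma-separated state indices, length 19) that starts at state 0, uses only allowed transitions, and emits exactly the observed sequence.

0,0,3,0,2,2,3,1,2,3,1,2,1,0,0,0,2,3,1

  [0] y  {0,1,2}  => 0  start
  [1] y  {0,1,2}  => 0  0->0 ok
  [2] x  {3}  => 3  0->3 ok
  [3] y  {0,1,2}  => 0  3->0 ok
  [4] y  {0,1,2}  => 2  0->2 ok
  [5] y  {0,1,2}  => 2  2->2 ok
  [6] x  {3}  => 3  2->3 ok
  [7] y  {0,1,2}  => 1  3->1 ok
  [8] y  {0,1,2}  => 2  1->2 ok
  [9] x  {3}  => 3  2->3 ok
  [10] y  {0,1,2}  => 1  3->1 ok
  [11] y  {0,1,2}  => 2  1->2 ok
  [12] y  {0,1,2}  => 1  2->1 ok
  [13] y  {0,1,2}  => 0  1->0 ok
  [14] y  {0,1,2}  => 0  0->0 ok
  [15] y  {0,1,2}  => 0  0->0 ok
  [16] y  {0,1,2}  => 2  0->2 ok
  [17] x  {3}  => 3  2->3 ok
  [18] y  {0,1,2}  => 1  3->1 ok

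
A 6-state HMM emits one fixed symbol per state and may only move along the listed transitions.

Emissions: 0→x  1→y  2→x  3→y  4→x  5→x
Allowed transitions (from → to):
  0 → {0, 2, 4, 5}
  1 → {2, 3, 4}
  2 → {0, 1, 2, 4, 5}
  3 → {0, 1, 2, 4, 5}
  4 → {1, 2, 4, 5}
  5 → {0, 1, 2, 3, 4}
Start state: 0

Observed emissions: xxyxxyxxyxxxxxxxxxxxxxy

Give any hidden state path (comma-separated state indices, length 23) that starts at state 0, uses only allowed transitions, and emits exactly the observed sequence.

0,5,3,0,5,1,4,2,1,2,2,0,2,2,5,4,2,5,0,0,2,5,3

  [0] x  {0,2,4,5}  => 0  start
  [1] x  {0,2,4,5}  => 5  0->5 ok
  [2] y  {1,3}  => 3  5->3 ok
  [3] x  {0,2,4,5}  => 0  3->0 ok
  [4] x  {0,2,4,5}  => 5  0->5 ok
  [5] y  {1,3}  => 1  5->1 ok
  [6] x  {0,2,4,5}  => 4  1->4 ok
  [7] x  {0,2,4,5}  => 2  4->2 ok
  [8] y  {1,3}  => 1  2->1 ok
  [9] x  {0,2,4,5}  => 2  1->2 ok
  [10] x  {0,2,4,5}  => 2  2->2 ok
  [11] x  {0,2,4,5}  => 0  2->0 ok
  [12] x  {0,2,4,5}  => 2  0->2 ok
  [13] x  {0,2,4,5}  => 2  2->2 ok
  [14] x  {0,2,4,5}  => 5  2->5 ok
  [15] x  {0,2,4,5}  => 4  5->4 ok
  [16] x  {0,2,4,5}  => 2  4->2 ok
  [17] x  {0,2,4,5}  => 5  2->5 ok
  [18] x  {0,2,4,5}  => 0  5->0 ok
  [19] x  {0,2,4,5}  => 0  0->0 ok
  [20] x  {0,2,4,5}  => 2  0->2 ok
  [21] x  {0,2,4,5}  => 5  2->5 ok
  [22] y  {1,3}  => 3  5->3 ok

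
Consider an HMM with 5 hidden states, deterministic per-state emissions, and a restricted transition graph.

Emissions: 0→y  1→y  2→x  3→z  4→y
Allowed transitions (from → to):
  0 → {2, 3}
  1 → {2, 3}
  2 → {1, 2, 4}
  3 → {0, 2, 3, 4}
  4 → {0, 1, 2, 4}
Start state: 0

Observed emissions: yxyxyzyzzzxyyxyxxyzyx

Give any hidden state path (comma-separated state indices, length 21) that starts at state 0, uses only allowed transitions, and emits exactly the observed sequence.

0,2,1,2,1,3,0,3,3,3,2,4,1,2,1,2,2,1,3,0,2

  [0] y  {0,1,4}  => 0  start
  [1] x  {2}  => 2  0->2 ok
  [2] y  {0,1,4}  => 1  2->1 ok
  [3] x  {2}  => 2  1->2 ok
  [4] y  {0,1,4}  => 1  2->1 ok
  [5] z  {3}  => 3  1->3 ok
  [6] y  {0,1,4}  => 0  3->0 ok
  [7] z  {3}  => 3  0->3 ok
  [8] z  {3}  => 3  3->3 ok
  [9] z  {3}  => 3  3->3 ok
  [10] x  {2}  => 2  3->2 ok
  [11] y  {0,1,4}  => 4  2->4 ok
  [12] y  {0,1,4}  => 1  4->1 ok
  [13] x  {2}  => 2  1->2 ok
  [14] y  {0,1,4}  => 1  2->1 ok
  [15] x  {2}  => 2  1->2 ok
  [16] x  {2}  => 2  2->2 ok
  [17] y  {0,1,4}  => 1  2->1 ok
  [18] z  {3}  => 3  1->3 ok
  [19] y  {0,1,4}  => 0  3->0 ok
  [20] x  {2}  => 2  0->2 ok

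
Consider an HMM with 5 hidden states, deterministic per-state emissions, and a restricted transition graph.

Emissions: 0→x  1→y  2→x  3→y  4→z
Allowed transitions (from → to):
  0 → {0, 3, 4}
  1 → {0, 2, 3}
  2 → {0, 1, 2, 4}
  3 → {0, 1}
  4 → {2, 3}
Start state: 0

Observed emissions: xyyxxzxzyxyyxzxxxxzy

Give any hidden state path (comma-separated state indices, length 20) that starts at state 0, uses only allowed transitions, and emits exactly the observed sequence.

0,3,1,2,2,4,2,4,3,0,3,1,2,4,2,2,2,0,4,3

  t0 'x' -> {0,2}, take 0 (start)
  t1 'y' -> {1,3}, take 3 (0->3 ok)
  t2 'y' -> {1,3}, take 1 (3->1 ok)
  t3 'x' -> {0,2}, take 2 (1->2 ok)
  t4 'x' -> {0,2}, take 2 (2->2 ok)
  t5 'z' -> {4}, take 4 (2->4 ok)
  t6 'x' -> {0,2}, take 2 (4->2 ok)
  t7 'z' -> {4}, take 4 (2->4 ok)
  t8 'y' -> {1,3}, take 3 (4->3 ok)
  t9 'x' -> {0,2}, take 0 (3->0 ok)
  t10 'y' -> {1,3}, take 3 (0->3 ok)
  t11 'y' -> {1,3}, take 1 (3->1 ok)
  t12 'x' -> {0,2}, take 2 (1->2 ok)
  t13 'z' -> {4}, take 4 (2->4 ok)
  t14 'x' -> {0,2}, take 2 (4->2 ok)
  t15 'x' -> {0,2}, take 2 (2->2 ok)
  t16 'x' -> {0,2}, take 2 (2->2 ok)
  t17 'x' -> {0,2}, take 0 (2->0 ok)
  t18 'z' -> {4}, take 4 (0->4 ok)
  t19 'y' -> {1,3}, take 3 (4->3 ok)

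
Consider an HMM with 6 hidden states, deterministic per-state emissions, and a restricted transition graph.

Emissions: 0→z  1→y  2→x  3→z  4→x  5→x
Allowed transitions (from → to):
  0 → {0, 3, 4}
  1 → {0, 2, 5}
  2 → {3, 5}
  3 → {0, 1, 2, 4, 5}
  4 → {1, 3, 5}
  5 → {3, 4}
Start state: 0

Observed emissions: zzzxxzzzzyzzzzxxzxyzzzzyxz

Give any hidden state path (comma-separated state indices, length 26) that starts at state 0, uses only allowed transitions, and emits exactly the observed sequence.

0,0,3,2,5,3,0,0,3,1,0,0,0,3,2,5,3,4,1,0,0,0,3,1,2,3

  t0 'z' -> {0,3}, take 0 (start)
  t1 'z' -> {0,3}, take 0 (0->0 ok)
  t2 'z' -> {0,3}, take 3 (0->3 ok)
  t3 'x' -> {2,4,5}, take 2 (3->2 ok)
  t4 'x' -> {2,4,5}, take 5 (2->5 ok)
  t5 'z' -> {0,3}, take 3 (5->3 ok)
  t6 'z' -> {0,3}, take 0 (3->0 ok)
  t7 'z' -> {0,3}, take 0 (0->0 ok)
  t8 'z' -> {0,3}, take 3 (0->3 ok)
  t9 'y' -> {1}, take 1 (3->1 ok)
  t10 'z' -> {0,3}, take 0 (1->0 ok)
  t11 'z' -> {0,3}, take 0 (0->0 ok)
  t12 'z' -> {0,3}, take 0 (0->0 ok)
  t13 'z' -> {0,3}, take 3 (0->3 ok)
  t14 'x' -> {2,4,5}, take 2 (3->2 ok)
  t15 'x' -> {2,4,5}, take 5 (2->5 ok)
  t16 'z' -> {0,3}, take 3 (5->3 ok)
  t17 'x' -> {2,4,5}, take 4 (3->4 ok)
  t18 'y' -> {1}, take 1 (4->1 ok)
  t19 'z' -> {0,3}, take 0 (1->0 ok)
  t20 'z' -> {0,3}, take 0 (0->0 ok)
  t21 'z' -> {0,3}, take 0 (0->0 ok)
  t22 'z' -> {0,3}, take 3 (0->3 ok)
  t23 'y' -> {1}, take 1 (3->1 ok)
  t24 'x' -> {2,4,5}, take 2 (1->2 ok)
  t25 'z' -> {0,3}, take 3 (2->3 ok)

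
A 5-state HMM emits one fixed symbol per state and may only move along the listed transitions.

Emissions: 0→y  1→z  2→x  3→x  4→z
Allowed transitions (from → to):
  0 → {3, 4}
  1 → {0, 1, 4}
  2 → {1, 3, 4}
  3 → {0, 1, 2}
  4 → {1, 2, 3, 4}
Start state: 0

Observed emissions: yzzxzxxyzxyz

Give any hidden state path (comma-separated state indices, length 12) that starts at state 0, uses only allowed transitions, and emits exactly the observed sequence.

0,4,4,2,4,2,3,0,4,3,0,4

  pos 0: y in {0}, choose 0; start
  pos 1: z in {1,4}, choose 4; 0->4 ok
  pos 2: z in {1,4}, choose 4; 4->4 ok
  pos 3: x in {2,3}, choose 2; 4->2 ok
  pos 4: z in {1,4}, choose 4; 2->4 ok
  pos 5: x in {2,3}, choose 2; 4->2 ok
  pos 6: x in {2,3}, choose 3; 2->3 ok
  pos 7: y in {0}, choose 0; 3->0 ok
  pos 8: z in {1,4}, choose 4; 0->4 ok
  pos 9: x in {2,3}, choose 3; 4->3 ok
  pos 10: y in {0}, choose 0; 3->0 ok
  pos 11: z in {1,4}, choose 4; 0->4 ok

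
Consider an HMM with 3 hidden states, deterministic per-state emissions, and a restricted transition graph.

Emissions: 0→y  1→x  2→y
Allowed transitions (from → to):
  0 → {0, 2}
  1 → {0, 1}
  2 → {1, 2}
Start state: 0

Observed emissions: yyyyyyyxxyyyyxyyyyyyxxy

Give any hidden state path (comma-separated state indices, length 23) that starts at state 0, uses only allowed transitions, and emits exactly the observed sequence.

0,2,2,2,2,2,2,1,1,0,0,0,2,1,0,0,0,0,2,2,1,1,0

  t0 'y' -> {0,2}, take 0 (start)
  t1 'y' -> {0,2}, take 2 (0->2 ok)
  t2 'y' -> {0,2}, take 2 (2->2 ok)
  t3 'y' -> {0,2}, take 2 (2->2 ok)
  t4 'y' -> {0,2}, take 2 (2->2 ok)
  t5 'y' -> {0,2}, take 2 (2->2 ok)
  t6 'y' -> {0,2}, take 2 (2->2 ok)
  t7 'x' -> {1}, take 1 (2->1 ok)
  t8 'x' -> {1}, take 1 (1->1 ok)
  t9 'y' -> {0,2}, take 0 (1->0 ok)
  t10 'y' -> {0,2}, take 0 (0->0 ok)
  t11 'y' -> {0,2}, take 0 (0->0 ok)
  t12 'y' -> {0,2}, take 2 (0->2 ok)
  t13 'x' -> {1}, take 1 (2->1 ok)
  t14 'y' -> {0,2}, take 0 (1->0 ok)
  t15 'y' -> {0,2}, take 0 (0->0 ok)
  t16 'y' -> {0,2}, take 0 (0->0 ok)
  t17 'y' -> {0,2}, take 0 (0->0 ok)
  t18 'y' -> {0,2}, take 2 (0->2 ok)
  t19 'y' -> {0,2}, take 2 (2->2 ok)
  t20 'x' -> {1}, take 1 (2->1 ok)
  t21 'x' -> {1}, take 1 (1->1 ok)
  t22 'y' -> {0,2}, take 0 (1->0 ok)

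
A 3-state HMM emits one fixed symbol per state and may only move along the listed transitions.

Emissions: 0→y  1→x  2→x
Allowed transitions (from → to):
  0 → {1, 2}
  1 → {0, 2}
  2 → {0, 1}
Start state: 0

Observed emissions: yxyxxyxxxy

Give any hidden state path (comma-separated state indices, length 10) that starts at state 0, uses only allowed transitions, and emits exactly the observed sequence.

  0: obs=y cand={0} pick 0 [start]
  1: obs=x cand={1,2} pick 2 [0->2 ok]
  2: obs=y cand={0} pick 0 [2->0 ok]
  3: obs=x cand={1,2} pick 2 [0->2 ok]
  4: obs=x cand={1,2} pick 1 [2->1 ok]
  5: obs=y cand={0} pick 0 [1->0 ok]
  6: obs=x cand={1,2} pick 2 [0->2 ok]
  7: obs=x cand={1,2} pick 1 [2->1 ok]
  8: obs=x cand={1,2} pick 2 [1->2 ok]
  9: obs=y cand={0} pick 0 [2->0 ok]

0,2,0,2,1,0,2,1,2,0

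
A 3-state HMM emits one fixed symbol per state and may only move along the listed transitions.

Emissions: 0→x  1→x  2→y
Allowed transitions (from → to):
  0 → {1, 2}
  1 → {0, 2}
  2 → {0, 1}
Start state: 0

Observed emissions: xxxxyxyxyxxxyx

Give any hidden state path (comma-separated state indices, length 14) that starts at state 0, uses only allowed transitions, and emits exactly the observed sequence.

  0: obs=x cand={0,1} pick 0 [start]
  1: obs=x cand={0,1} pick 1 [0->1 ok]
  2: obs=x cand={0,1} pick 0 [1->0 ok]
  3: obs=x cand={0,1} pick 1 [0->1 ok]
  4: obs=y cand={2} pick 2 [1->2 ok]
  5: obs=x cand={0,1} pick 0 [2->0 ok]
  6: obs=y cand={2} pick 2 [0->2 ok]
  7: obs=x cand={0,1} pick 1 [2->1 ok]
  8: obs=y cand={2} pick 2 [1->2 ok]
  9: obs=x cand={0,1} pick 0 [2->0 ok]
  10: obs=x cand={0,1} pick 1 [0->1 ok]
  11: obs=x cand={0,1} pick 0 [1->0 ok]
  12: obs=y cand={2} pick 2 [0->2 ok]
  13: obs=x cand={0,1} pick 1 [2->1 ok]

0,1,0,1,2,0,2,1,2,0,1,0,2,1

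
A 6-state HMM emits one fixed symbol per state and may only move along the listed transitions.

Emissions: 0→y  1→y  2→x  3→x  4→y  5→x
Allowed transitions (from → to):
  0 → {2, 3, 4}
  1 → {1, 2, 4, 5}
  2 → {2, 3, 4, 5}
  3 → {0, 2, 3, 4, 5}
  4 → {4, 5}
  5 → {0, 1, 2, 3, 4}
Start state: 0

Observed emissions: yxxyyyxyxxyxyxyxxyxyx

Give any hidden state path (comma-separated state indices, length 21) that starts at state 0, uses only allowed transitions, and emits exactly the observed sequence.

0,2,5,0,4,4,5,4,5,3,0,2,4,5,4,5,3,0,2,4,5

  [0] y  {0,1,4}  => 0  start
  [1] x  {2,3,5}  => 2  0->2 ok
  [2] x  {2,3,5}  => 5  2->5 ok
  [3] y  {0,1,4}  => 0  5->0 ok
  [4] y  {0,1,4}  => 4  0->4 ok
  [5] y  {0,1,4}  => 4  4->4 ok
  [6] x  {2,3,5}  => 5  4->5 ok
  [7] y  {0,1,4}  => 4  5->4 ok
  [8] x  {2,3,5}  => 5  4->5 ok
  [9] x  {2,3,5}  => 3  5->3 ok
  [10] y  {0,1,4}  => 0  3->0 ok
  [11] x  {2,3,5}  => 2  0->2 ok
  [12] y  {0,1,4}  => 4  2->4 ok
  [13] x  {2,3,5}  => 5  4->5 ok
  [14] y  {0,1,4}  => 4  5->4 ok
  [15] x  {2,3,5}  => 5  4->5 ok
  [16] x  {2,3,5}  => 3  5->3 ok
  [17] y  {0,1,4}  => 0  3->0 ok
  [18] x  {2,3,5}  => 2  0->2 ok
  [19] y  {0,1,4}  => 4  2->4 ok
  [20] x  {2,3,5}  => 5  4->5 ok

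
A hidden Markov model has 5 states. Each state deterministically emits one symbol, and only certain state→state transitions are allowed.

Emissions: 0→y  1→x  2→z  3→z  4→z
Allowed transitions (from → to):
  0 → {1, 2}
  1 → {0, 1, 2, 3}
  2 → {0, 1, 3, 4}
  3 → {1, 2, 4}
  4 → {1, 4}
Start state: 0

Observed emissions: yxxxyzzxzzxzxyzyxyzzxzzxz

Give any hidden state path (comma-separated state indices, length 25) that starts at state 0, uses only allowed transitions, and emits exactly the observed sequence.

0,1,1,1,0,2,4,1,2,4,1,2,1,0,2,0,1,0,2,4,1,2,4,1,3

  [0] y  {0}  => 0  start
  [1] x  {1}  => 1  0->1 ok
  [2] x  {1}  => 1  1->1 ok
  [3] x  {1}  => 1  1->1 ok
  [4] y  {0}  => 0  1->0 ok
  [5] z  {2,3,4}  => 2  0->2 ok
  [6] z  {2,3,4}  => 4  2->4 ok
  [7] x  {1}  => 1  4->1 ok
  [8] z  {2,3,4}  => 2  1->2 ok
  [9] z  {2,3,4}  => 4  2->4 ok
  [10] x  {1}  => 1  4->1 ok
  [11] z  {2,3,4}  => 2  1->2 ok
  [12] x  {1}  => 1  2->1 ok
  [13] y  {0}  => 0  1->0 ok
  [14] z  {2,3,4}  => 2  0->2 ok
  [15] y  {0}  => 0  2->0 ok
  [16] x  {1}  => 1  0->1 ok
  [17] y  {0}  => 0  1->0 ok
  [18] z  {2,3,4}  => 2  0->2 ok
  [19] z  {2,3,4}  => 4  2->4 ok
  [20] x  {1}  => 1  4->1 ok
  [21] z  {2,3,4}  => 2  1->2 ok
  [22] z  {2,3,4}  => 4  2->4 ok
  [23] x  {1}  => 1  4->1 ok
  [24] z  {2,3,4}  => 3  1->3 ok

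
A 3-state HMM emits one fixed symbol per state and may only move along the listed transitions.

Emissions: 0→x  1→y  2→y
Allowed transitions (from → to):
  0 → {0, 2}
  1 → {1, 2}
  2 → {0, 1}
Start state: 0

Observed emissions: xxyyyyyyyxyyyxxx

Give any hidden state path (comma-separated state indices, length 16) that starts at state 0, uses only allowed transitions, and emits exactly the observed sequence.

  0: obs=x cand={0} pick 0 [start]
  1: obs=x cand={0} pick 0 [0->0 ok]
  2: obs=y cand={1,2} pick 2 [0->2 ok]
  3: obs=y cand={1,2} pick 1 [2->1 ok]
  4: obs=y cand={1,2} pick 1 [1->1 ok]
  5: obs=y cand={1,2} pick 1 [1->1 ok]
  6: obs=y cand={1,2} pick 2 [1->2 ok]
  7: obs=y cand={1,2} pick 1 [2->1 ok]
  8: obs=y cand={1,2} pick 2 [1->2 ok]
  9: obs=x cand={0} pick 0 [2->0 ok]
  10: obs=y cand={1,2} pick 2 [0->2 ok]
  11: obs=y cand={1,2} pick 1 [2->1 ok]
  12: obs=y cand={1,2} pick 2 [1->2 ok]
  13: obs=x cand={0} pick 0 [2->0 ok]
  14: obs=x cand={0} pick 0 [0->0 ok]
  15: obs=x cand={0} pick 0 [0->0 ok]

0,0,2,1,1,1,2,1,2,0,2,1,2,0,0,0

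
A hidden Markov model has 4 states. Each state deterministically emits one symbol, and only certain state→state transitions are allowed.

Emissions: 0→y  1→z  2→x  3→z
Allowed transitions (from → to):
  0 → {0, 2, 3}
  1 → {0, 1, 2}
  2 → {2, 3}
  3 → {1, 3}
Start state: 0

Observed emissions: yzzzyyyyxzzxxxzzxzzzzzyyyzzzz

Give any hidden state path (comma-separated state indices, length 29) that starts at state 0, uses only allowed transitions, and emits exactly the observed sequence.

  pos 0: y in {0}, choose 0; start
  pos 1: z in {1,3}, choose 3; 0->3 ok
  pos 2: z in {1,3}, choose 3; 3->3 ok
  pos 3: z in {1,3}, choose 1; 3->1 ok
  pos 4: y in {0}, choose 0; 1->0 ok
  pos 5: y in {0}, choose 0; 0->0 ok
  pos 6: y in {0}, choose 0; 0->0 ok
  pos 7: y in {0}, choose 0; 0->0 ok
  pos 8: x in {2}, choose 2; 0->2 ok
  pos 9: z in {1,3}, choose 3; 2->3 ok
  pos 10: z in {1,3}, choose 1; 3->1 ok
  pos 11: x in {2}, choose 2; 1->2 ok
  pos 12: x in {2}, choose 2; 2->2 ok
  pos 13: x in {2}, choose 2; 2->2 ok
  pos 14: z in {1,3}, choose 3; 2->3 ok
  pos 15: z in {1,3}, choose 1; 3->1 ok
  pos 16: x in {2}, choose 2; 1->2 ok
  pos 17: z in {1,3}, choose 3; 2->3 ok
  pos 18: z in {1,3}, choose 3; 3->3 ok
  pos 19: z in {1,3}, choose 1; 3->1 ok
  pos 20: z in {1,3}, choose 1; 1->1 ok
  pos 21: z in {1,3}, choose 1; 1->1 ok
  pos 22: y in {0}, choose 0; 1->0 ok
  pos 23: y in {0}, choose 0; 0->0 ok
  pos 24: y in {0}, choose 0; 0->0 ok
  pos 25: z in {1,3}, choose 3; 0->3 ok
  pos 26: z in {1,3}, choose 3; 3->3 ok
  pos 27: z in {1,3}, choose 3; 3->3 ok
  pos 28: z in {1,3}, choose 1; 3->1 ok

0,3,3,1,0,0,0,0,2,3,1,2,2,2,3,1,2,3,3,1,1,1,0,0,0,3,3,3,1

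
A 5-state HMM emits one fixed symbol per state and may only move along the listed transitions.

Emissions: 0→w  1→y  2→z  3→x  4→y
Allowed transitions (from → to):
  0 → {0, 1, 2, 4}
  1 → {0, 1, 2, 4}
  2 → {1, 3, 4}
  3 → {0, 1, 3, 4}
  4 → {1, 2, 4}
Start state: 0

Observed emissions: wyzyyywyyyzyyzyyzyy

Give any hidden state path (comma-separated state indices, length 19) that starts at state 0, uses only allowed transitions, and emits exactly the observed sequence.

0,4,2,1,4,1,0,1,1,1,2,4,4,2,4,4,2,4,4

  0: obs=w cand={0} pick 0 [start]
  1: obs=y cand={1,4} pick 4 [0->4 ok]
  2: obs=z cand={2} pick 2 [4->2 ok]
  3: obs=y cand={1,4} pick 1 [2->1 ok]
  4: obs=y cand={1,4} pick 4 [1->4 ok]
  5: obs=y cand={1,4} pick 1 [4->1 ok]
  6: obs=w cand={0} pick 0 [1->0 ok]
  7: obs=y cand={1,4} pick 1 [0->1 ok]
  8: obs=y cand={1,4} pick 1 [1->1 ok]
  9: obs=y cand={1,4} pick 1 [1->1 ok]
  10: obs=z cand={2} pick 2 [1->2 ok]
  11: obs=y cand={1,4} pick 4 [2->4 ok]
  12: obs=y cand={1,4} pick 4 [4->4 ok]
  13: obs=z cand={2} pick 2 [4->2 ok]
  14: obs=y cand={1,4} pick 4 [2->4 ok]
  15: obs=y cand={1,4} pick 4 [4->4 ok]
  16: obs=z cand={2} pick 2 [4->2 ok]
  17: obs=y cand={1,4} pick 4 [2->4 ok]
  18: obs=y cand={1,4} pick 4 [4->4 ok]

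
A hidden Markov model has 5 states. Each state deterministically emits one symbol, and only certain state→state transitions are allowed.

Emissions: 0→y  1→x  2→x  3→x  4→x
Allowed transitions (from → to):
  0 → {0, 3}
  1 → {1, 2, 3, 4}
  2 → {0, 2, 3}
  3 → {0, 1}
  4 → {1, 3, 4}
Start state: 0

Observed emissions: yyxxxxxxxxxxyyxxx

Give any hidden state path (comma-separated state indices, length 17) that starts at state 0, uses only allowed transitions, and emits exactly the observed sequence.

0,0,3,1,4,3,1,4,1,4,1,3,0,0,3,1,3

  [0] y  {0}  => 0  start
  [1] y  {0}  => 0  0->0 ok
  [2] x  {1,2,3,4}  => 3  0->3 ok
  [3] x  {1,2,3,4}  => 1  3->1 ok
  [4] x  {1,2,3,4}  => 4  1->4 ok
  [5] x  {1,2,3,4}  => 3  4->3 ok
  [6] x  {1,2,3,4}  => 1  3->1 ok
  [7] x  {1,2,3,4}  => 4  1->4 ok
  [8] x  {1,2,3,4}  => 1  4->1 ok
  [9] x  {1,2,3,4}  => 4  1->4 ok
  [10] x  {1,2,3,4}  => 1  4->1 ok
  [11] x  {1,2,3,4}  => 3  1->3 ok
  [12] y  {0}  => 0  3->0 ok
  [13] y  {0}  => 0  0->0 ok
  [14] x  {1,2,3,4}  => 3  0->3 ok
  [15] x  {1,2,3,4}  => 1  3->1 ok
  [16] x  {1,2,3,4}  => 3  1->3 ok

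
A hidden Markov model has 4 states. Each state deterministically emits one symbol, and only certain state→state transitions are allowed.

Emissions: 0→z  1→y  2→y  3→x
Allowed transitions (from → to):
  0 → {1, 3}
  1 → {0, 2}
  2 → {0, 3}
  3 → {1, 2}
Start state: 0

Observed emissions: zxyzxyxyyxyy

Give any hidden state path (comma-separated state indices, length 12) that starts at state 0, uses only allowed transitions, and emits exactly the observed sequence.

0,3,1,0,3,2,3,1,2,3,1,2

  [0] z  {0}  => 0  start
  [1] x  {3}  => 3  0->3 ok
  [2] y  {1,2}  => 1  3->1 ok
  [3] z  {0}  => 0  1->0 ok
  [4] x  {3}  => 3  0->3 ok
  [5] y  {1,2}  => 2  3->2 ok
  [6] x  {3}  => 3  2->3 ok
  [7] y  {1,2}  => 1  3->1 ok
  [8] y  {1,2}  => 2  1->2 ok
  [9] x  {3}  => 3  2->3 ok
  [10] y  {1,2}  => 1  3->1 ok
  [11] y  {1,2}  => 2  1->2 ok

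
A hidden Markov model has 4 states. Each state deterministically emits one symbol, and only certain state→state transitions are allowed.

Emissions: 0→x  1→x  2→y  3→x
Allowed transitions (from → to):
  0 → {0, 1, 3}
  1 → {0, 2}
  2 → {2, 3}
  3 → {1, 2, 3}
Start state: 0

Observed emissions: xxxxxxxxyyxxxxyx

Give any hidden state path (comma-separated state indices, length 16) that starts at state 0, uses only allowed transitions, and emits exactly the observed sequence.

  pos 0: x in {0,1,3}, choose 0; start
  pos 1: x in {0,1,3}, choose 3; 0->3 ok
  pos 2: x in {0,1,3}, choose 1; 3->1 ok
  pos 3: x in {0,1,3}, choose 0; 1->0 ok
  pos 4: x in {0,1,3}, choose 3; 0->3 ok
  pos 5: x in {0,1,3}, choose 1; 3->1 ok
  pos 6: x in {0,1,3}, choose 0; 1->0 ok
  pos 7: x in {0,1,3}, choose 3; 0->3 ok
  pos 8: y in {2}, choose 2; 3->2 ok
  pos 9: y in {2}, choose 2; 2->2 ok
  pos 10: x in {0,1,3}, choose 3; 2->3 ok
  pos 11: x in {0,1,3}, choose 3; 3->3 ok
  pos 12: x in {0,1,3}, choose 3; 3->3 ok
  pos 13: x in {0,1,3}, choose 3; 3->3 ok
  pos 14: y in {2}, choose 2; 3->2 ok
  pos 15: x in {0,1,3}, choose 3; 2->3 ok

0,3,1,0,3,1,0,3,2,2,3,3,3,3,2,3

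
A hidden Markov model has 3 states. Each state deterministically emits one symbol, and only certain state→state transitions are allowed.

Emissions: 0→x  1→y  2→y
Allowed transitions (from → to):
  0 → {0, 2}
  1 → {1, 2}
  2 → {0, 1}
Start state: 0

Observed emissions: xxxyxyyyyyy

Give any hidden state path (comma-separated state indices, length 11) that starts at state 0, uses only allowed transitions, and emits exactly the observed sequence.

  [0] x  {0}  => 0  start
  [1] x  {0}  => 0  0->0 ok
  [2] x  {0}  => 0  0->0 ok
  [3] y  {1,2}  => 2  0->2 ok
  [4] x  {0}  => 0  2->0 ok
  [5] y  {1,2}  => 2  0->2 ok
  [6] y  {1,2}  => 1  2->1 ok
  [7] y  {1,2}  => 1  1->1 ok
  [8] y  {1,2}  => 2  1->2 ok
  [9] y  {1,2}  => 1  2->1 ok
  [10] y  {1,2}  => 2  1->2 ok

0,0,0,2,0,2,1,1,2,1,2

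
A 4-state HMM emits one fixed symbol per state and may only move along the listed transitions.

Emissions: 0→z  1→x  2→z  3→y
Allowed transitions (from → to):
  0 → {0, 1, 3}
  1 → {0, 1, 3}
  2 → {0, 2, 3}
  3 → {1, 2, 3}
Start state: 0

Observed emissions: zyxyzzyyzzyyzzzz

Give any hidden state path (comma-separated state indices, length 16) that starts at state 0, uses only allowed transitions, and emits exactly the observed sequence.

  pos 0: z in {0,2}, choose 0; start
  pos 1: y in {3}, choose 3; 0->3 ok
  pos 2: x in {1}, choose 1; 3->1 ok
  pos 3: y in {3}, choose 3; 1->3 ok
  pos 4: z in {0,2}, choose 2; 3->2 ok
  pos 5: z in {0,2}, choose 0; 2->0 ok
  pos 6: y in {3}, choose 3; 0->3 ok
  pos 7: y in {3}, choose 3; 3->3 ok
  pos 8: z in {0,2}, choose 2; 3->2 ok
  pos 9: z in {0,2}, choose 2; 2->2 ok
  pos 10: y in {3}, choose 3; 2->3 ok
  pos 11: y in {3}, choose 3; 3->3 ok
  pos 12: z in {0,2}, choose 2; 3->2 ok
  pos 13: z in {0,2}, choose 2; 2->2 ok
  pos 14: z in {0,2}, choose 2; 2->2 ok
  pos 15: z in {0,2}, choose 2; 2->2 ok

0,3,1,3,2,0,3,3,2,2,3,3,2,2,2,2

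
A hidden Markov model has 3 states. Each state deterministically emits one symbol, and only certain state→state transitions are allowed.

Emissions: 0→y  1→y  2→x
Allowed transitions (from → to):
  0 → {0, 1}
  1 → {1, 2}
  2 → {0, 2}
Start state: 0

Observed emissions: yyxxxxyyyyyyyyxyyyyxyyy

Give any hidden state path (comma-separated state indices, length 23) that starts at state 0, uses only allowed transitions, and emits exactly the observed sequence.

0,1,2,2,2,2,0,0,0,0,1,1,1,1,2,0,0,0,1,2,0,1,1

  [0] y  {0,1}  => 0  start
  [1] y  {0,1}  => 1  0->1 ok
  [2] x  {2}  => 2  1->2 ok
  [3] x  {2}  => 2  2->2 ok
  [4] x  {2}  => 2  2->2 ok
  [5] x  {2}  => 2  2->2 ok
  [6] y  {0,1}  => 0  2->0 ok
  [7] y  {0,1}  => 0  0->0 ok
  [8] y  {0,1}  => 0  0->0 ok
  [9] y  {0,1}  => 0  0->0 ok
  [10] y  {0,1}  => 1  0->1 ok
  [11] y  {0,1}  => 1  1->1 ok
  [12] y  {0,1}  => 1  1->1 ok
  [13] y  {0,1}  => 1  1->1 ok
  [14] x  {2}  => 2  1->2 ok
  [15] y  {0,1}  => 0  2->0 ok
  [16] y  {0,1}  => 0  0->0 ok
  [17] y  {0,1}  => 0  0->0 ok
  [18] y  {0,1}  => 1  0->1 ok
  [19] x  {2}  => 2  1->2 ok
  [20] y  {0,1}  => 0  2->0 ok
  [21] y  {0,1}  => 1  0->1 ok
  [22] y  {0,1}  => 1  1->1 ok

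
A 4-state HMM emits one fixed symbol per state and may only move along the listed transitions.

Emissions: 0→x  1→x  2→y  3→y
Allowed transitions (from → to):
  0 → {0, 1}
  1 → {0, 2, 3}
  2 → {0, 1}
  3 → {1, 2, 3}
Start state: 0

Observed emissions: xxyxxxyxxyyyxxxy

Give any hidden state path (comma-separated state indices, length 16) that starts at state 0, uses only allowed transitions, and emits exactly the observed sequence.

0,1,3,1,0,1,2,0,1,3,3,2,0,0,1,2

  [0] x  {0,1}  => 0  start
  [1] x  {0,1}  => 1  0->1 ok
  [2] y  {2,3}  => 3  1->3 ok
  [3] x  {0,1}  => 1  3->1 ok
  [4] x  {0,1}  => 0  1->0 ok
  [5] x  {0,1}  => 1  0->1 ok
  [6] y  {2,3}  => 2  1->2 ok
  [7] x  {0,1}  => 0  2->0 ok
  [8] x  {0,1}  => 1  0->1 ok
  [9] y  {2,3}  => 3  1->3 ok
  [10] y  {2,3}  => 3  3->3 ok
  [11] y  {2,3}  => 2  3->2 ok
  [12] x  {0,1}  => 0  2->0 ok
  [13] x  {0,1}  => 0  0->0 ok
  [14] x  {0,1}  => 1  0->1 ok
  [15] y  {2,3}  => 2  1->2 ok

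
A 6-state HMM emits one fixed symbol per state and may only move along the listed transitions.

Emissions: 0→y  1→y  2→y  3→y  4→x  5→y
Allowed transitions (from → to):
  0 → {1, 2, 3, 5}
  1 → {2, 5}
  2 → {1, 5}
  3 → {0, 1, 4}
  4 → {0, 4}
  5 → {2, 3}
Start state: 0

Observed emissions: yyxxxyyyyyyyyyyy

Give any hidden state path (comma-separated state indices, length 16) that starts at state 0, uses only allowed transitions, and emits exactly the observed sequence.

0,3,4,4,4,0,5,2,1,5,2,1,2,1,5,3

  t0 'y' -> {0,1,2,3,5}, take 0 (start)
  t1 'y' -> {0,1,2,3,5}, take 3 (0->3 ok)
  t2 'x' -> {4}, take 4 (3->4 ok)
  t3 'x' -> {4}, take 4 (4->4 ok)
  t4 'x' -> {4}, take 4 (4->4 ok)
  t5 'y' -> {0,1,2,3,5}, take 0 (4->0 ok)
  t6 'y' -> {0,1,2,3,5}, take 5 (0->5 ok)
  t7 'y' -> {0,1,2,3,5}, take 2 (5->2 ok)
  t8 'y' -> {0,1,2,3,5}, take 1 (2->1 ok)
  t9 'y' -> {0,1,2,3,5}, take 5 (1->5 ok)
  t10 'y' -> {0,1,2,3,5}, take 2 (5->2 ok)
  t11 'y' -> {0,1,2,3,5}, take 1 (2->1 ok)
  t12 'y' -> {0,1,2,3,5}, take 2 (1->2 ok)
  t13 'y' -> {0,1,2,3,5}, take 1 (2->1 ok)
  t14 'y' -> {0,1,2,3,5}, take 5 (1->5 ok)
  t15 'y' -> {0,1,2,3,5}, take 3 (5->3 ok)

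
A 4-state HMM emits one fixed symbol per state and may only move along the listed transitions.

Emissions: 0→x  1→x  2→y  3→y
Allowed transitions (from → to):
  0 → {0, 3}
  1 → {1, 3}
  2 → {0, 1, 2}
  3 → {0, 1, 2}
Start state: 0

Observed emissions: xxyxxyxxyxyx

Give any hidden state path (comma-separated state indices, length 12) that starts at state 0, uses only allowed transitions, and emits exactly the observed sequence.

  0: obs=x cand={0,1} pick 0 [start]
  1: obs=x cand={0,1} pick 0 [0->0 ok]
  2: obs=y cand={2,3} pick 3 [0->3 ok]
  3: obs=x cand={0,1} pick 1 [3->1 ok]
  4: obs=x cand={0,1} pick 1 [1->1 ok]
  5: obs=y cand={2,3} pick 3 [1->3 ok]
  6: obs=x cand={0,1} pick 0 [3->0 ok]
  7: obs=x cand={0,1} pick 0 [0->0 ok]
  8: obs=y cand={2,3} pick 3 [0->3 ok]
  9: obs=x cand={0,1} pick 1 [3->1 ok]
  10: obs=y cand={2,3} pick 3 [1->3 ok]
  11: obs=x cand={0,1} pick 1 [3->1 ok]

0,0,3,1,1,3,0,0,3,1,3,1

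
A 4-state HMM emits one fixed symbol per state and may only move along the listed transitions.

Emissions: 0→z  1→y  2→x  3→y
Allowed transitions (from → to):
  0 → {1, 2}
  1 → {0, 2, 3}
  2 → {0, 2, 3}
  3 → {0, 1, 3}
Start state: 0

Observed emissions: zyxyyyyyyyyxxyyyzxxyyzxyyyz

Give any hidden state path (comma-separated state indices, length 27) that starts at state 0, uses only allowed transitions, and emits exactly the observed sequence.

  0: obs=z cand={0} pick 0 [start]
  1: obs=y cand={1,3} pick 1 [0->1 ok]
  2: obs=x cand={2} pick 2 [1->2 ok]
  3: obs=y cand={1,3} pick 3 [2->3 ok]
  4: obs=y cand={1,3} pick 1 [3->1 ok]
  5: obs=y cand={1,3} pick 3 [1->3 ok]
  6: obs=y cand={1,3} pick 3 [3->3 ok]
  7: obs=y cand={1,3} pick 1 [3->1 ok]
  8: obs=y cand={1,3} pick 3 [1->3 ok]
  9: obs=y cand={1,3} pick 3 [3->3 ok]
  10: obs=y cand={1,3} pick 1 [3->1 ok]
  11: obs=x cand={2} pick 2 [1->2 ok]
  12: obs=x cand={2} pick 2 [2->2 ok]
  13: obs=y cand={1,3} pick 3 [2->3 ok]
  14: obs=y cand={1,3} pick 3 [3->3 ok]
  15: obs=y cand={1,3} pick 1 [3->1 ok]
  16: obs=z cand={0} pick 0 [1->0 ok]
  17: obs=x cand={2} pick 2 [0->2 ok]
  18: obs=x cand={2} pick 2 [2->2 ok]
  19: obs=y cand={1,3} pick 3 [2->3 ok]
  20: obs=y cand={1,3} pick 3 [3->3 ok]
  21: obs=z cand={0} pick 0 [3->0 ok]
  22: obs=x cand={2} pick 2 [0->2 ok]
  23: obs=y cand={1,3} pick 3 [2->3 ok]
  24: obs=y cand={1,3} pick 1 [3->1 ok]
  25: obs=y cand={1,3} pick 3 [1->3 ok]
  26: obs=z cand={0} pick 0 [3->0 ok]

0,1,2,3,1,3,3,1,3,3,1,2,2,3,3,1,0,2,2,3,3,0,2,3,1,3,0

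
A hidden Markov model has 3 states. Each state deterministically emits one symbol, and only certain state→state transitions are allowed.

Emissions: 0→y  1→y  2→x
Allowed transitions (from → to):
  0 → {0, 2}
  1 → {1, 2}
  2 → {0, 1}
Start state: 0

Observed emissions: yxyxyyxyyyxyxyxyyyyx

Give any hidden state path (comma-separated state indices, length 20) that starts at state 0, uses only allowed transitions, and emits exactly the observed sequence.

  0: obs=y cand={0,1} pick 0 [start]
  1: obs=x cand={2} pick 2 [0->2 ok]
  2: obs=y cand={0,1} pick 0 [2->0 ok]
  3: obs=x cand={2} pick 2 [0->2 ok]
  4: obs=y cand={0,1} pick 0 [2->0 ok]
  5: obs=y cand={0,1} pick 0 [0->0 ok]
  6: obs=x cand={2} pick 2 [0->2 ok]
  7: obs=y cand={0,1} pick 1 [2->1 ok]
  8: obs=y cand={0,1} pick 1 [1->1 ok]
  9: obs=y cand={0,1} pick 1 [1->1 ok]
  10: obs=x cand={2} pick 2 [1->2 ok]
  11: obs=y cand={0,1} pick 1 [2->1 ok]
  12: obs=x cand={2} pick 2 [1->2 ok]
  13: obs=y cand={0,1} pick 1 [2->1 ok]
  14: obs=x cand={2} pick 2 [1->2 ok]
  15: obs=y cand={0,1} pick 0 [2->0 ok]
  16: obs=y cand={0,1} pick 0 [0->0 ok]
  17: obs=y cand={0,1} pick 0 [0->0 ok]
  18: obs=y cand={0,1} pick 0 [0->0 ok]
  19: obs=x cand={2} pick 2 [0->2 ok]

0,2,0,2,0,0,2,1,1,1,2,1,2,1,2,0,0,0,0,2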